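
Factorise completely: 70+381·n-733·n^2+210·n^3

(5·n-14)·(6·n-5)·(7·n+1)

Trying the rational-root candidates, n = -1/7 is a root, so (7·n+1) is a factor; dividing leaves 30·n^2-109·n+70.
The remaining quadratic factors as (6·n-5)(5·n-14).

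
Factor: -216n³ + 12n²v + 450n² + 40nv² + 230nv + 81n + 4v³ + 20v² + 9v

-(4n - 2v - 9)(6n + 2v + 1)(9n + v)

Group: 6n(-36n² + 14nv + 81n + 2v² + 9v) + (2v + 1)(-36n² + 14nv + 81n + 2v² + 9v); both groups contain (-36n² + 14nv + 81n + 2v² + 9v), so (6n + 2v + 1) is a factor with cofactor -36n² + 14nv + 81n + 2v² + 9v.
The cofactor groups again: -36n² + 14nv + 81n + 2v² + 9v = -9n(4n - 2v - 9) - v(4n - 2v - 9); both groups contain (4n - 2v - 9), giving -(9n + v)(4n - 2v - 9).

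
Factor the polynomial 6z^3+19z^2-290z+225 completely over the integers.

(6z-5)(z+9)(z-5)

By the rational root theorem, z = -9 is a root, so (z+9) is a factor; dividing leaves 6z^2-35z+25.
The remaining quadratic factors as (6z-5)(z-5).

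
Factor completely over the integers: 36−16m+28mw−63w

Group as (28mw−16m) + (−63w+36) = 4m(7w−4) − 9(7w−4).
Both groups share the factor (7w−4).

(4m−9)(7w−4)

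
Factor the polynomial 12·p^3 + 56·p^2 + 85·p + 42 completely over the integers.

Testing divisors of the constant over divisors of the leading coefficient, p = −2 is a root, giving the factor (p + 2) and quotient 12·p^2 + 32·p + 21.
The remaining quadratic factors as (6·p + 7)(2·p + 3).

(2·p + 3)·(6·p + 7)·(p + 2)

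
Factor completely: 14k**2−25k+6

(2k−3)(7k−2)

Need a pair with product 14·6 = 84 and sum −25: that's −21 and −4.
Split the middle term: 14k**2−21k − 4k+6 = 7k(2k−3) − 2(2k−3).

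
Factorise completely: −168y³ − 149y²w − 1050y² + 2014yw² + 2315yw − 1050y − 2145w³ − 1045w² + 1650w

−(7y − 11w)(8y − 15w + 10)(3y + 13w + 15)

Group: 8y(−21y² − 58yw − 105y + 143w² + 165w) + (−15w + 10)(−21y² − 58yw − 105y + 143w² + 165w); both groups contain (−21y² − 58yw − 105y + 143w² + 165w), so (8y − 15w + 10) is a factor with cofactor −21y² − 58yw − 105y + 143w² + 165w.
The cofactor groups again: −21y² − 58yw − 105y + 143w² + 165w = −3y(7y − 11w) + (−13w − 15)(7y − 11w); both groups contain (7y − 11w), giving −(3y + 13w + 15)(7y − 11w).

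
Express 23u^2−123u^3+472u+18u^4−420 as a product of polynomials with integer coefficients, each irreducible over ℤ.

(3u−5)(6u−7)(u+2)(u−6)

Among the possible rational roots, u = −2 is a root, giving the factor (u+2) and quotient 18u^3−159u^2+341u−210.
Then u = 6 is a root, giving the factor (u−6) and quotient 18u^2−51u+35.
The remaining quadratic factors as (3u−5)(6u−7).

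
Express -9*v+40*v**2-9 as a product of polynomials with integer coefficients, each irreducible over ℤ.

Need a pair with product 40·(-9) = -360 and sum -9: that's -24 and 15.
Split the middle term: 40*v**2-24*v + 15*v-9 = 8*v*(5*v-3) + 3*(5*v-3).

(5*v-3)*(8*v+3)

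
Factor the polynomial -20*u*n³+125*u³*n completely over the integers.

5*n*u*(5*u-2*n)*(5*u+2*n)

Every term has a factor of 5*u*n. Then 25*u²-4*n² = (5*u)² − (2*n)².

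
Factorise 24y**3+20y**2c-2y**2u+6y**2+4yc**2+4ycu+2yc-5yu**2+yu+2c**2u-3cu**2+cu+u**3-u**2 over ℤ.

Group: 2y(12y**2+10yc-7yu+3y+2c**2-3cu+c+u**2-u) + u(12y**2+10yc-7yu+3y+2c**2-3cu+c+u**2-u); both groups contain (12y**2+10yc-7yu+3y+2c**2-3cu+c+u**2-u), so (2y+u) is a factor with cofactor 12y**2+10yc-7yu+3y+2c**2-3cu+c+u**2-u.
The cofactor groups again: 12y**2+10yc-7yu+3y+2c**2-3cu+c+u**2-u = 4y(3y+c-u) + (2c-u+1)(3y+c-u); both groups contain (3y+c-u), giving (4y+2c-u+1)(3y+c-u).

(4y+2c-u+1)(3y+c-u)(2y+u)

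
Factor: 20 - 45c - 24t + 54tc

(6t - 5)(9c - 4)

Group as (54tc - 24t) + (-45c + 20) = 6t(9c - 4) - 5(9c - 4).
Both groups share the factor (9c - 4).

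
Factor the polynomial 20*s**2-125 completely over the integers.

5*(2*s+5)*(2*s-5)

Pull out the common factor 5; 4*s**2-25 is a difference of squares.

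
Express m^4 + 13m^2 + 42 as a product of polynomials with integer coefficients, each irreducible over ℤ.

(m^2 + 6)(m^2 + 7)

Substitute u = m^2 to get a quadratic in u, then factor.
m^2 + 6 is irreducible over ℤ (always positive, so no real roots).
m^2 + 7 is irreducible over ℤ (always positive, so no real roots).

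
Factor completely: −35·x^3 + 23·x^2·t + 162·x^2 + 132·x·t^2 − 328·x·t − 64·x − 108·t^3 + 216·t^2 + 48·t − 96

−(7·x − 6·t + 4)·(5·x − 9·t − 6)·(x + 2·t − 4)

Group: 7·x·(−5·x^2 − x·t + 26·x + 18·t^2 − 24·t − 24) + (−6·t + 4)·(−5·x^2 − x·t + 26·x + 18·t^2 − 24·t − 24); both groups contain (−5·x^2 − x·t + 26·x + 18·t^2 − 24·t − 24), so (7·x − 6·t + 4) is a factor with cofactor −5·x^2 − x·t + 26·x + 18·t^2 − 24·t − 24.
The cofactor groups again: −5·x^2 − x·t + 26·x + 18·t^2 − 24·t − 24 = −5·x·(x + 2·t − 4) + (9·t + 6)·(x + 2·t − 4); both groups contain (x + 2·t − 4), giving −(5·x − 9·t − 6)·(x + 2·t − 4).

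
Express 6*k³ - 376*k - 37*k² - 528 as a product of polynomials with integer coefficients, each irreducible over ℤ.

(6*k + 11)*(k + 4)*(k - 12)

Testing divisors of the constant over divisors of the leading coefficient, k = -4 is a root, so (k + 4) is a factor; dividing leaves 6*k² - 61*k - 132.
The remaining quadratic factors as (6*k + 11)(k - 12).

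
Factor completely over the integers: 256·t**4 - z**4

Difference of squares twice: with A = 4·t and B = z, A⁴ − B⁴ = (A² − B²)(A² + B²), and A² − B² factors again.

(4·t + z)·(4·t - z)·(16·t**2 + z**2)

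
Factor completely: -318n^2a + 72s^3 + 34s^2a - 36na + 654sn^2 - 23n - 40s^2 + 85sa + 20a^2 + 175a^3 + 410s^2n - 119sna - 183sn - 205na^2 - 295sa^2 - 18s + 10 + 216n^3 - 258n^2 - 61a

(4s + 9n - 5a + 2)(9s + 4n - 7a - 5)(2s + 6n + 5a - 1)

Group: 4s(18s^2 + 62sn + 31sa - 19s + 24n^2 - 22na - 34n - 35a^2 - 18a + 5) + (9n - 5a + 2)(18s^2 + 62sn + 31sa - 19s + 24n^2 - 22na - 34n - 35a^2 - 18a + 5); both groups contain (18s^2 + 62sn + 31sa - 19s + 24n^2 - 22na - 34n - 35a^2 - 18a + 5), so (4s + 9n - 5a + 2) is a factor with cofactor 18s^2 + 62sn + 31sa - 19s + 24n^2 - 22na - 34n - 35a^2 - 18a + 5.
The cofactor groups again: 18s^2 + 62sn + 31sa - 19s + 24n^2 - 22na - 34n - 35a^2 - 18a + 5 = 9s(2s + 6n + 5a - 1) + (4n - 7a - 5)(2s + 6n + 5a - 1); both groups contain (2s + 6n + 5a - 1), giving (9s + 4n - 7a - 5)(2s + 6n + 5a - 1).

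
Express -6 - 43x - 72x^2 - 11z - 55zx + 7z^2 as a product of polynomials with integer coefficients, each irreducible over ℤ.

Group: 7z(z - 9x - 2) + (8x + 3)(z - 9x - 2); both groups contain (z - 9x - 2).

(z - 9x - 2)(7z + 8x + 3)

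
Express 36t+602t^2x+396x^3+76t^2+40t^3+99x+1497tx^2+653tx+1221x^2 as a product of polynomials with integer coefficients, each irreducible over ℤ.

(10t+3x+9)(4t+11x)(t+12x+1)

Group: 10t(4t^2+59tx+4t+132x^2+11x) + (3x+9)(4t^2+59tx+4t+132x^2+11x); both groups contain (4t^2+59tx+4t+132x^2+11x), so (10t+3x+9) is a factor with cofactor 4t^2+59tx+4t+132x^2+11x.
The cofactor groups again: 4t^2+59tx+4t+132x^2+11x = 4t(t+12x+1) + 11x(t+12x+1); both groups contain (t+12x+1), giving (4t+11x)(t+12x+1).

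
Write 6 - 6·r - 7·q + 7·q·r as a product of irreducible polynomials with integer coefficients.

(7·q - 6)·(r - 1)

Group as (7·q·r - 7·q) + (-6·r + 6) = 7·q·(r - 1) - 6·(r - 1).
Both groups share the factor (r - 1).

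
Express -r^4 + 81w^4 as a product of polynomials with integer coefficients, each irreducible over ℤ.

Write as (9w^2)² − (r^2)², then factor 9w^2 - r^2 once more.

(3w - r)(3w + r)(9w^2 + r^2)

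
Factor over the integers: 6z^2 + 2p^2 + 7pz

Group: 2p(p + 2z) + 3z(p + 2z); both groups contain (p + 2z).

(2p + 3z)(p + 2z)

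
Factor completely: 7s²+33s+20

Need a pair with product 7·20 = 140 and sum 33: that's 28 and 5.
Split the middle term: 7s²+28s + 5s+20 = 7s(s+4) + 5(s+4).

(7s+5)(s+4)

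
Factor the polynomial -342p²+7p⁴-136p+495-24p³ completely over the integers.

(7p+11)(p+5)(p-1)(p-9)

Testing divisors of the constant over divisors of the leading coefficient, p = -5 is a root, so (p+5) is a factor; dividing leaves 7p³-59p²-47p+99.
Continuing, p = -11/7 is a root, so (7p+11) is a factor; dividing leaves p²-10p+9.
The remaining quadratic factors as (p-9)(p-1).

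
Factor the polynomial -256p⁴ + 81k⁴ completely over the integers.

(3k + 4p)(3k - 4p)(9k² + 16p²)

(3k)⁴ − (4p)⁴ = ((3k)² − (4p)²)((3k)² + (4p)²); the first factor splits again, the second (9k² + 16p²) is irreducible.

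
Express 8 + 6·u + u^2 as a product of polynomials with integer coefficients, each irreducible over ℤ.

Two integers with product 8 and sum 6 are 2 and 4.

(u + 2)·(u + 4)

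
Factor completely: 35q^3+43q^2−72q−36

By the rational root theorem, q = 6/5 is a root, giving the factor (5q−6) and quotient 7q^2+17q+6.
The remaining quadratic factors as (7q+3)(q+2).

(5q−6)(7q+3)(q+2)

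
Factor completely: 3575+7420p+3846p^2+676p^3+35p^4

Among the possible rational roots, p = -11 is a root, giving the factor (p+11) and quotient 35p^3+291p^2+645p+325.
Next, p = -13/5 is a root, so (5p+13) divides it; the quotient is 7p^2+40p+25.
The remaining quadratic factors as (7p+5)(p+5).

(5p+13)(7p+5)(p+11)(p+5)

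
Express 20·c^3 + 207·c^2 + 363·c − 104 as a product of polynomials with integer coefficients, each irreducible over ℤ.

By the rational root theorem, c = −8 is a root, so (c + 8) is a factor; dividing leaves 20·c^2 + 47·c − 13.
The remaining quadratic factors as (5·c + 13)(4·c − 1).

(4·c − 1)·(5·c + 13)·(c + 8)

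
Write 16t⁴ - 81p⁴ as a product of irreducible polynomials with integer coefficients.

(2t - 3p)(2t + 3p)(4t² + 9p²)

(2t)⁴ − (3p)⁴ = ((2t)² − (3p)²)((2t)² + (3p)²); the first factor splits again, the second (4t² + 9p²) is irreducible.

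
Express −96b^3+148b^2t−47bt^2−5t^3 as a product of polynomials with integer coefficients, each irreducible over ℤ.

−(12b+t)(8b−5t)(b−t)

Group: b(−96b^2+52bt+5t^2) − t(−96b^2+52bt+5t^2); both groups contain (−96b^2+52bt+5t^2), so (b−t) is a factor with cofactor −96b^2+52bt+5t^2.
The cofactor groups again: −96b^2+52bt+5t^2 = −8b(12b+t) + 5t(12b+t); both groups contain (12b+t), giving −(8b−5t)(12b+t).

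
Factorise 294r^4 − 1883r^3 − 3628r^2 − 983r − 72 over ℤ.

Testing divisors of the constant over divisors of the leading coefficient, r = 8 is a root, giving the factor (r − 8) and quotient 294r^3 + 469r^2 + 124r + 9.
Next, r = −1/7 is a root, so (7r + 1) divides it; the quotient is 42r^2 + 61r + 9.
The remaining quadratic factors as (6r + 1)(7r + 9).

(6r + 1)(7r + 1)(7r + 9)(r − 8)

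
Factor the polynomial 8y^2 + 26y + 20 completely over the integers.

Pull out the common factor 2, then factor the remaining trinomial.

2(4y + 5)(y + 2)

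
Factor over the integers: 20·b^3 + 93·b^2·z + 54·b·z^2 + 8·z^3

(4·b + z)·(5·b + 2·z)·(b + 4·z)

Group: 5·b·(4·b^2 + 17·b·z + 4·z^2) + 2·z·(4·b^2 + 17·b·z + 4·z^2); both groups contain (4·b^2 + 17·b·z + 4·z^2), so (5·b + 2·z) is a factor with cofactor 4·b^2 + 17·b·z + 4·z^2.
The cofactor groups again: 4·b^2 + 17·b·z + 4·z^2 = b·(4·b + z) + 4·z·(4·b + z); both groups contain (4·b + z), giving (b + 4·z)·(4·b + z).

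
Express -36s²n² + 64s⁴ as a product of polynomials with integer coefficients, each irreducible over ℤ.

4s²(4s - 3n)(4s + 3n)

Pull out the common factor 4s²; 16s² - 9n² is a difference of squares.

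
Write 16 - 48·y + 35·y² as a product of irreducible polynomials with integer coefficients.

(5·y - 4)·(7·y - 4)

Need a pair with product 35·16 = 560 and sum -48: that's -20 and -28.
Split the middle term: 35·y² - 20·y - 28·y + 16 = 5·y·(7·y - 4) - 4·(7·y - 4).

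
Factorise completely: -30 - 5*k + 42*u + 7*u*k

Group as (7*u*k + 42*u) + (-5*k - 30) = 7*u*(k + 6) - 5*(k + 6).
Both groups share the factor (k + 6).

(7*u - 5)*(k + 6)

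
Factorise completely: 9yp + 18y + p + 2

(9y + 1)(p + 2)

Group as (9yp + 18y) + (p + 2) = 9y(p + 2) + (p + 2).
Both groups share the factor (p + 2).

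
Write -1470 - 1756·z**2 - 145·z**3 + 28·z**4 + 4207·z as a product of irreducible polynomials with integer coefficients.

(4·z - 7)·(7·z - 3)·(z + 7)·(z - 10)

Trying the rational-root candidates, z = 10 is a root, giving the factor (z - 10) and quotient 28·z**3 + 135·z**2 - 406·z + 147.
Continuing, z = -7 is a root, so (z + 7) divides it; the quotient is 28·z**2 - 61·z + 21.
The remaining quadratic factors as (7·z - 3)(4·z - 7).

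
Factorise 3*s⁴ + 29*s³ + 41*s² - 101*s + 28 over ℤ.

(3*s - 1)*(s + 4)*(s + 7)*(s - 1)

Among the possible rational roots, s = 1/3 is a root, giving the factor (3*s - 1) and quotient s³ + 10*s² + 17*s - 28.
Then s = -7 is a root, so (s + 7) divides it; the quotient is s² + 3*s - 4.
The remaining quadratic factors as (s + 4)(s - 1).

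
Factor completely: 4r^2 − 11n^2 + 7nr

Group: −11n(n − r) − 4r(n − r); both groups contain (n − r).

−(11n + 4r)(n − r)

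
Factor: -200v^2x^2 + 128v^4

Factor out 8v^2, leaving 16v^2 - 25x^2, which is a difference of two squares.

8v^2(4v + 5x)(4v - 5x)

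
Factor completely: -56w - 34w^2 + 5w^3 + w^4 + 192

(w + 3)(w + 8)(w - 2)(w - 4)

Trying the rational-root candidates, w = -3 is a root, so (w + 3) divides it; the quotient is w^3 + 2w^2 - 40w + 64.
Next, w = 2 is a root, so (w - 2) divides it; the quotient is w^2 + 4w - 32.
The remaining quadratic factors as (w - 4)(w + 8).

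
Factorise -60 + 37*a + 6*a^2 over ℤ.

Need a pair with product 6·(-60) = -360 and sum 37: that's -8 and 45.
Split the middle term: 6*a^2 - 8*a + 45*a - 60 = 2*a*(3*a - 4) + 15*(3*a - 4).

(2*a + 15)*(3*a - 4)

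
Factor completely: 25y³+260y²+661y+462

Testing divisors of the constant over divisors of the leading coefficient, y = -7 is a root, giving the factor (y+7) and quotient 25y²+85y+66.
The remaining quadratic factors as (5y+6)(5y+11).

(5y+11)(5y+6)(y+7)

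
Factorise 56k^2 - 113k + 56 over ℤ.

Need a pair with product 56·56 = 3136 and sum -113: that's -49 and -64.
Split the middle term: 56k^2 - 49k - 64k + 56 = 7k(8k - 7) - 8(8k - 7).

(7k - 8)(8k - 7)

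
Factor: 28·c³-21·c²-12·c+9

Group as (28·c³-12·c) + (-21·c²+9) = 4·c·(7·c²-3) - 3·(7·c²-3).
Both groups share the factor (7·c²-3).

(4·c-3)·(7·c²-3)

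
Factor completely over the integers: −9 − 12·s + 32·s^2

Need a pair with product 32·(−9) = −288 and sum −12: that's 12 and −24.
Split the middle term: 32·s^2 + 12·s − 24·s − 9 = 4·s·(8·s + 3) − 3·(8·s + 3).

(4·s − 3)·(8·s + 3)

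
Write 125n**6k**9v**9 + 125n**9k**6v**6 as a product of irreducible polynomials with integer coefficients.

125k**6n**6v**6(n + kv)(n**2 - nkv + k**2v**2)

Factor out 125n**6k**6v**6 first: what remains is n**3 + k**3v**3.
Recognize a sum of cubes with the parts n and kv.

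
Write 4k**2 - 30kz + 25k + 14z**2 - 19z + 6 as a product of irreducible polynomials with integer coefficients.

(4k - 2z + 1)(k - 7z + 6)

Group: k(4k - 2z + 1) + (-7z + 6)(4k - 2z + 1); both groups contain (4k - 2z + 1).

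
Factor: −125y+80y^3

Every term has a factor of 5y. Then 16y^2−25 = (4y)² − (5)².

5y(4y+5)(4y−5)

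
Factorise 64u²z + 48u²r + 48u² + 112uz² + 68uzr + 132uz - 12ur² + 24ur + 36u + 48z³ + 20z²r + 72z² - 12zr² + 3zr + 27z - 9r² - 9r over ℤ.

(4u + 3z - r)(4z + 3r + 3)(4u + 4z + 3)

Group: 4u(16uz + 12ur + 12u + 16z² + 12zr + 24z + 9r + 9) + (3z - r)(16uz + 12ur + 12u + 16z² + 12zr + 24z + 9r + 9); both groups contain (16uz + 12ur + 12u + 16z² + 12zr + 24z + 9r + 9), so (4u + 3z - r) is a factor with cofactor 16uz + 12ur + 12u + 16z² + 12zr + 24z + 9r + 9.
The cofactor groups again: 16uz + 12ur + 12u + 16z² + 12zr + 24z + 9r + 9 = 4u(4z + 3r + 3) + (4z + 3)(4z + 3r + 3); both groups contain (4z + 3r + 3), giving (4u + 4z + 3)(4z + 3r + 3).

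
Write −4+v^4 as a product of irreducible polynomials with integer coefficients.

(v^2+2)(v^2−2)

Substitute u = v^2 to get a quadratic in u, then factor.
v^2+2 is irreducible over ℤ (always positive, so no real roots).
v^2−2 is irreducible over ℤ (2 is not a perfect square).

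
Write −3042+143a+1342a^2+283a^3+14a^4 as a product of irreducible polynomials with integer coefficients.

Among the possible rational roots, a = 9/7 is a root, so (7a−9) is a factor; dividing leaves 2a^3+43a^2+247a+338.
Continuing, a = −13/2 is a root, so (2a+13) is a factor; dividing leaves a^2+15a+26.
The remaining quadratic factors as (a+13)(a+2).

(2a+13)(7a−9)(a+13)(a+2)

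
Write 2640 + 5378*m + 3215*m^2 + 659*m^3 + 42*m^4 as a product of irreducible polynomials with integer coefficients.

Trying the rational-root candidates, m = −5 is a root, so (m + 5) divides it; the quotient is 42*m^3 + 449*m^2 + 970*m + 528.
Continuing, m = −11/6 is a root, so (6*m + 11) is a factor; dividing leaves 7*m^2 + 62*m + 48.
The remaining quadratic factors as (7*m + 6)(m + 8).

(6*m + 11)*(7*m + 6)*(m + 5)*(m + 8)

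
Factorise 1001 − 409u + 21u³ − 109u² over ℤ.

(3u + 11)(7u − 13)(u − 7)

Testing divisors of the constant over divisors of the leading coefficient, u = −11/3 is a root, giving the factor (3u + 11) and quotient 7u² − 62u + 91.
The remaining quadratic factors as (u − 7)(7u − 13).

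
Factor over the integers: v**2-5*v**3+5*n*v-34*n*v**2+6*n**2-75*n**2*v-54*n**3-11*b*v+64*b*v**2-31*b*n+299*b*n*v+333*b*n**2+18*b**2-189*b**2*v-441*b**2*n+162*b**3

Group: 9*b*(18*b**2-45*b*n-19*b*v+2*b+27*n**2+24*n*v-3*n+5*v**2-v) + (-2*n-v)*(18*b**2-45*b*n-19*b*v+2*b+27*n**2+24*n*v-3*n+5*v**2-v); both groups contain (18*b**2-45*b*n-19*b*v+2*b+27*n**2+24*n*v-3*n+5*v**2-v), so (9*b-2*n-v) is a factor with cofactor 18*b**2-45*b*n-19*b*v+2*b+27*n**2+24*n*v-3*n+5*v**2-v.
The cofactor groups again: 18*b**2-45*b*n-19*b*v+2*b+27*n**2+24*n*v-3*n+5*v**2-v = 2*b*(9*b-9*n-5*v+1) + (-3*n-v)*(9*b-9*n-5*v+1); both groups contain (9*b-9*n-5*v+1), giving (2*b-3*n-v)*(9*b-9*n-5*v+1).

(2*b-3*n-v)*(9*b-2*n-v)*(9*b-9*n-5*v+1)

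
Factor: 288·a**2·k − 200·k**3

Factor out 8·k, leaving 36·a**2 − 25·k**2, which is a difference of two squares.

8·k·(6·a + 5·k)·(6·a − 5·k)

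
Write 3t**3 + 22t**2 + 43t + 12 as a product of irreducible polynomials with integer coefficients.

(3t + 1)(t + 3)(t + 4)

By the rational root theorem, t = −1/3 is a root, so (3t + 1) is a factor; dividing leaves t**2 + 7t + 12.
The remaining quadratic factors as (t + 4)(t + 3).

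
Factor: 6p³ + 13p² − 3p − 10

(6p − 5)(p + 1)(p + 2)

Trying the rational-root candidates, p = −2 is a root, so (p + 2) is a factor; dividing leaves 6p² + p − 5.
The remaining quadratic factors as (6p − 5)(p + 1).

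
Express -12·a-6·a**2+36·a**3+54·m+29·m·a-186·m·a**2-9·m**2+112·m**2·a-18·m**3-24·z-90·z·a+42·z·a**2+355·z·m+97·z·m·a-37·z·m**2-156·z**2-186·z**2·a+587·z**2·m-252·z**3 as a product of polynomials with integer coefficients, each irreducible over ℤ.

Group: 7·z·(-36·z**2+89·z·m-42·z·a-12·z-18·m**2+58·m·a+27·m-12·a**2-6·a) + (m-3·a+2)·(-36·z**2+89·z·m-42·z·a-12·z-18·m**2+58·m·a+27·m-12·a**2-6·a); both groups contain (-36·z**2+89·z·m-42·z·a-12·z-18·m**2+58·m·a+27·m-12·a**2-6·a), so (7·z+m-3·a+2) is a factor with cofactor -36·z**2+89·z·m-42·z·a-12·z-18·m**2+58·m·a+27·m-12·a**2-6·a.
The cofactor groups again: -36·z**2+89·z·m-42·z·a-12·z-18·m**2+58·m·a+27·m-12·a**2-6·a = -4·z·(9·z-2·m+6·a+3) + (9·m-2·a)·(9·z-2·m+6·a+3); both groups contain (9·z-2·m+6·a+3), giving -(4·z-9·m+2·a)·(9·z-2·m+6·a+3).

-(7·z+m-3·a+2)·(4·z-9·m+2·a)·(9·z-2·m+6·a+3)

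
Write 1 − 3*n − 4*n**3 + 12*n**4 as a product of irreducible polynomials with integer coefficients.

(3*n − 1)*(4*n**3 − 1)

Group as (12*n**4 − 3*n) + (−4*n**3 + 1) = 3*n*(4*n**3 − 1) − (4*n**3 − 1).
Both groups share the factor (4*n**3 − 1).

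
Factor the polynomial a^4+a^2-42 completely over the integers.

Substitute u = a^2 to get a quadratic in u, then factor.
a^2+7 is irreducible over ℤ (always positive, so no real roots).
a^2-6 is irreducible over ℤ (6 is not a perfect square).

(a^2+7)·(a^2-6)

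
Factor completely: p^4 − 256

(p)⁴ − (4)⁴ = ((p)² − (4)²)((p)² + (4)²); the first factor splits again, the second (p^2 + 16) is irreducible.

(p + 4)*(p − 4)*(p^2 + 16)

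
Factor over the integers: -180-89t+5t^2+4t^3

Among the possible rational roots, t = -4 is a root, giving the factor (t+4) and quotient 4t^2-11t-45.
The remaining quadratic factors as (4t+9)(t-5).

(4t+9)(t+4)(t-5)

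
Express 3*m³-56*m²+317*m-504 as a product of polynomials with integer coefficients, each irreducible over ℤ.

Testing divisors of the constant over divisors of the leading coefficient, m = 7 is a root, so (m-7) divides it; the quotient is 3*m²-35*m+72.
The remaining quadratic factors as (3*m-8)(m-9).

(3*m-8)*(m-7)*(m-9)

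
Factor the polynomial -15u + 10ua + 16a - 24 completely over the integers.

Group as (10ua - 15u) + (16a - 24) = 5u(2a - 3) + 8(2a - 3).
Both groups share the factor (2a - 3).

(2a - 3)(5u + 8)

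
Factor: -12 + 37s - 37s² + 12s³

Among the possible rational roots, s = 4/3 is a root, giving the factor (3s - 4) and quotient 4s² - 7s + 3.
The remaining quadratic factors as (4s - 3)(s - 1).

(3s - 4)(4s - 3)(s - 1)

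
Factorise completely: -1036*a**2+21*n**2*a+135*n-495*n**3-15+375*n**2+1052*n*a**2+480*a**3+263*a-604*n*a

Group: 3*n*(-165*n**2-268*n*a+180*n-96*a**2+188*a-15) + (-5*a+1)*(-165*n**2-268*n*a+180*n-96*a**2+188*a-15); both groups contain (-165*n**2-268*n*a+180*n-96*a**2+188*a-15), so (3*n-5*a+1) is a factor with cofactor -165*n**2-268*n*a+180*n-96*a**2+188*a-15.
The cofactor groups again: -165*n**2-268*n*a+180*n-96*a**2+188*a-15 = -15*n*(11*n+12*a-1) + (-8*a+15)*(11*n+12*a-1); both groups contain (11*n+12*a-1), giving -(15*n+8*a-15)*(11*n+12*a-1).

-(3*n-5*a+1)*(11*n+12*a-1)*(15*n+8*a-15)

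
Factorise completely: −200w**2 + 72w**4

8w**2(3w + 5)(3w − 5)

Pull out the common factor 8w**2; 9w**2 − 25 is a difference of squares.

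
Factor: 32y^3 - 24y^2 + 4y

4y(2y - 1)(4y - 1)

Pull out the common factor 4y, then factor the remaining trinomial.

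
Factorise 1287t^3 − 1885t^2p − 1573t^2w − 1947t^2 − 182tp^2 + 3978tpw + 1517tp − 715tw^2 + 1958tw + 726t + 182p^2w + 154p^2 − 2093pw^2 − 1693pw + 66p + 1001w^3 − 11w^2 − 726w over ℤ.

(9t − 14p + 7w − 6)(13t − 13w − 11)(11t + p − 11w)

Group: 11t(117t^2 − 182tp − 26tw − 177t + 182pw + 154p − 91w^2 + w + 66) + (p − 11w)(117t^2 − 182tp − 26tw − 177t + 182pw + 154p − 91w^2 + w + 66); both groups contain (117t^2 − 182tp − 26tw − 177t + 182pw + 154p − 91w^2 + w + 66), so (11t + p − 11w) is a factor with cofactor 117t^2 − 182tp − 26tw − 177t + 182pw + 154p − 91w^2 + w + 66.
The cofactor groups again: 117t^2 − 182tp − 26tw − 177t + 182pw + 154p − 91w^2 + w + 66 = 9t(13t − 13w − 11) + (−14p + 7w − 6)(13t − 13w − 11); both groups contain (13t − 13w − 11), giving (9t − 14p + 7w − 6)(13t − 13w − 11).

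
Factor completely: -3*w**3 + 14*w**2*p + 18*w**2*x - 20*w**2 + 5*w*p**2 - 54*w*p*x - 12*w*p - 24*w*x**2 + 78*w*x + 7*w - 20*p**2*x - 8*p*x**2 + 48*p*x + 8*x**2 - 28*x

-(w - 5*p - 2*x + 7)*(3*w + p - 1)*(w - 4*x)

Group: w*(-3*w**2 + 14*w*p + 6*w*x - 20*w + 5*p**2 + 2*p*x - 12*p - 2*x + 7) - 4*x*(-3*w**2 + 14*w*p + 6*w*x - 20*w + 5*p**2 + 2*p*x - 12*p - 2*x + 7); both groups contain (-3*w**2 + 14*w*p + 6*w*x - 20*w + 5*p**2 + 2*p*x - 12*p - 2*x + 7), so (w - 4*x) is a factor with cofactor -3*w**2 + 14*w*p + 6*w*x - 20*w + 5*p**2 + 2*p*x - 12*p - 2*x + 7.
The cofactor groups again: -3*w**2 + 14*w*p + 6*w*x - 20*w + 5*p**2 + 2*p*x - 12*p - 2*x + 7 = -w*(3*w + p - 1) + (5*p + 2*x - 7)*(3*w + p - 1); both groups contain (3*w + p - 1), giving -(w - 5*p - 2*x + 7)*(3*w + p - 1).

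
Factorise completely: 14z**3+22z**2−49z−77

(7z+11)(2z**2−7)

Group as (14z**3−49z) + (22z**2−77) = 7z(2z**2−7) + 11(2z**2−7).
Both groups share the factor (2z**2−7).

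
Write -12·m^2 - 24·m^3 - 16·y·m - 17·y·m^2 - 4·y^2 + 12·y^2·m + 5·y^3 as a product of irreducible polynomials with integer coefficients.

Group: 5·y·(y^2 + 4·y·m + 3·m^2) + (-8·m - 4)·(y^2 + 4·y·m + 3·m^2); both groups contain (y^2 + 4·y·m + 3·m^2), so (5·y - 8·m - 4) is a factor with cofactor y^2 + 4·y·m + 3·m^2.
The cofactor groups again: y^2 + 4·y·m + 3·m^2 = y·(y + 3·m) + m·(y + 3·m); both groups contain (y + 3·m), giving (y + m)·(y + 3·m).

(5·y - 8·m - 4)·(y + 3·m)·(y + m)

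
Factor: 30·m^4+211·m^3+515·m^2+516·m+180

(5·m+6)·(6·m+5)·(m+2)·(m+3)

Among the possible rational roots, m = -5/6 is a root, so (6·m+5) is a factor; dividing leaves 5·m^3+31·m^2+60·m+36.
Then m = -2 is a root, so (m+2) is a factor; dividing leaves 5·m^2+21·m+18.
The remaining quadratic factors as (5·m+6)(m+3).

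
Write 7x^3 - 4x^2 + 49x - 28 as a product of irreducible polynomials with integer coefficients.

Group as (7x^3 + 49x) + (-4x^2 - 28) = 7x(x^2 + 7) - 4(x^2 + 7).
Both groups share the factor (x^2 + 7).

(7x - 4)(x^2 + 7)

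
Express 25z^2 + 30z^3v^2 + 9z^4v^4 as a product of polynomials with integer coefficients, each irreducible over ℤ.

Pull out the common factor z^2, leaving 9z^2v^4 + 30zv^2 + 25.
Recognize a perfect-square trinomial with the parts 5 and 3zv^2.

z^2(3zv^2 + 5)^2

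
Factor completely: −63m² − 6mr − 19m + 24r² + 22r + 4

−(7m − 4r − 1)(9m + 6r + 4)

Group: −9m(7m − 4r − 1) + (−6r − 4)(7m − 4r − 1); both groups contain (7m − 4r − 1).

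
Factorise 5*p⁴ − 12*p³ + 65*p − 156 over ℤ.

Group as (5*p⁴ + 65*p) + (−12*p³ − 156) = 5*p*(p³ + 13) − 12*(p³ + 13).
Both groups share the factor (p³ + 13).

(5*p − 12)*(p³ + 13)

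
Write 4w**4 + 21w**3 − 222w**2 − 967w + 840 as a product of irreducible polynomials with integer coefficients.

By the rational root theorem, w = −5 is a root, so (w + 5) is a factor; dividing leaves 4w**3 + w**2 − 227w + 168.
Continuing, w = 3/4 is a root, so (4w − 3) is a factor; dividing leaves w**2 + w − 56.
The remaining quadratic factors as (w − 7)(w + 8).

(4w − 3)(w + 5)(w + 8)(w − 7)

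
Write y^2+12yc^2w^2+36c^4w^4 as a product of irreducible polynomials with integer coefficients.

(y+6c^2w^2)^2

Recognize a perfect-square trinomial with the parts 6c^2w^2 and y.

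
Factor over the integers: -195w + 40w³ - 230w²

Pull out the common factor 5w, then factor the remaining trinomial.

5w(2w - 13)(4w + 3)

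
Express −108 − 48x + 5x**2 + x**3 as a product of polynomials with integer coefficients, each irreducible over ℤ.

By the rational root theorem, x = −2 is a root, giving the factor (x + 2) and quotient x**2 + 3x − 54.
The remaining quadratic factors as (x + 9)(x − 6).

(x + 2)(x + 9)(x − 6)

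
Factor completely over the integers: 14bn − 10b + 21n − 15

Group as (14bn − 10b) + (21n − 15) = 2b(7n − 5) + 3(7n − 5).
Both groups share the factor (7n − 5).

(2b + 3)(7n − 5)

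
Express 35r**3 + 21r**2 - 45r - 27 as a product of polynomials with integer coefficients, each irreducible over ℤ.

Group as (35r**3 - 45r) + (21r**2 - 27) = 5r(7r**2 - 9) + 3(7r**2 - 9).
Both groups share the factor (7r**2 - 9).

(5r + 3)(7r**2 - 9)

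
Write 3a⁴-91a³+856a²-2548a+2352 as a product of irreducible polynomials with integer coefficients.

Testing divisors of the constant over divisors of the leading coefficient, a = 7/3 is a root, so (3a-7) is a factor; dividing leaves a³-28a²+220a-336.
Continuing, a = 12 is a root, giving the factor (a-12) and quotient a²-16a+28.
The remaining quadratic factors as (a-14)(a-2).

(3a-7)(a-12)(a-14)(a-2)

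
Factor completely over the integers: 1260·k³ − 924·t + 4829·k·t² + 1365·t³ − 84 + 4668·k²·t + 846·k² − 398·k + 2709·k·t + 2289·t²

Group: 14·k·(90·k² + 237·k·t + 99·k + 91·t² + 189·t + 14) + (15·t − 6)·(90·k² + 237·k·t + 99·k + 91·t² + 189·t + 14); both groups contain (90·k² + 237·k·t + 99·k + 91·t² + 189·t + 14), so (14·k + 15·t − 6) is a factor with cofactor 90·k² + 237·k·t + 99·k + 91·t² + 189·t + 14.
The cofactor groups again: 90·k² + 237·k·t + 99·k + 91·t² + 189·t + 14 = 15·k·(6·k + 13·t + 1) + (7·t + 14)·(6·k + 13·t + 1); both groups contain (6·k + 13·t + 1), giving (15·k + 7·t + 14)·(6·k + 13·t + 1).

(14·k + 15·t − 6)·(15·k + 7·t + 14)·(6·k + 13·t + 1)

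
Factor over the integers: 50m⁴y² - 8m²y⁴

Every term has a factor of 2m²y². Then 25m² - 4y² = (5m)² − (2y)².

2m²y²(5m + 2y)(5m - 2y)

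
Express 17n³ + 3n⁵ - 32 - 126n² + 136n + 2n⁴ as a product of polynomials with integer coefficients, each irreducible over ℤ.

Testing divisors of the constant over divisors of the leading coefficient, n = 1/3 is a root, so (3n - 1) divides it; the quotient is n⁴ + n³ + 6n² - 40n + 32.
Next, n = 2 is a root, giving the factor (n - 2) and quotient n³ + 3n² + 12n - 16.
Next, n = 1 is a root, giving the factor (n - 1) and quotient n² + 4n + 16.
The quadratic n² + 4n + 16 has discriminant -48 < 0 and is irreducible over ℤ.

(3n - 1)(n - 1)(n - 2)(n² + 4n + 16)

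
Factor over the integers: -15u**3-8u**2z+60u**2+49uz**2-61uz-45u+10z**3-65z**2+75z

-(3u-5z)(5u+z-5)(u+2z-3)

Group: u(-15u**2+22uz+15u+5z**2-25z) + (2z-3)(-15u**2+22uz+15u+5z**2-25z); both groups contain (-15u**2+22uz+15u+5z**2-25z), so (u+2z-3) is a factor with cofactor -15u**2+22uz+15u+5z**2-25z.
The cofactor groups again: -15u**2+22uz+15u+5z**2-25z = -3u(5u+z-5) + 5z(5u+z-5); both groups contain (5u+z-5), giving -(3u-5z)(5u+z-5).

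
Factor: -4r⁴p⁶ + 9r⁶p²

Pull out the common factor r⁴p², leaving 9r² - 4p⁴.
Recognize a difference of squares with the parts 3r and 2p².

p²r⁴(3r - 2p²)(3r + 2p²)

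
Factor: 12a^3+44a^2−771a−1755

Trying the rational-root candidates, a = 15/2 is a root, giving the factor (2a−15) and quotient 6a^2+67a+117.
The remaining quadratic factors as (a+9)(6a+13).

(2a−15)(6a+13)(a+9)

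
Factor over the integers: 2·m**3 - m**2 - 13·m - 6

(2·m + 1)·(m + 2)·(m - 3)

By the rational root theorem, m = 3 is a root, giving the factor (m - 3) and quotient 2·m**2 + 5·m + 2.
The remaining quadratic factors as (m + 2)(2·m + 1).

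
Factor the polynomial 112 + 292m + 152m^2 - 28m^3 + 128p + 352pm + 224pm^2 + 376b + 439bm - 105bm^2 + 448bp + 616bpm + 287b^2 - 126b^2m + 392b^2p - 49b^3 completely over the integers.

Group: b(-49b^2 - 77bm - 56b - 28m^2 - 44m - 16) + (-8p + m - 7)(-49b^2 - 77bm - 56b - 28m^2 - 44m - 16); both groups contain (-49b^2 - 77bm - 56b - 28m^2 - 44m - 16), so (b - 8p + m - 7) is a factor with cofactor -49b^2 - 77bm - 56b - 28m^2 - 44m - 16.
The cofactor groups again: -49b^2 - 77bm - 56b - 28m^2 - 44m - 16 = -7b(7b + 7m + 4) + (-4m - 4)(7b + 7m + 4); both groups contain (7b + 7m + 4), giving -(7b + 4m + 4)(7b + 7m + 4).

-(7b + 4m + 4)(7b + 7m + 4)(b - 8p + m - 7)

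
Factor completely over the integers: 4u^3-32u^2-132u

4u(u+3)(u-11)

Pull out the common factor 4u, then factor the remaining trinomial.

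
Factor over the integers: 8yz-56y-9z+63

(8y-9)(z-7)

Group as (8yz-56y) + (-9z+63) = 8y(z-7) - 9(z-7).
Both groups share the factor (z-7).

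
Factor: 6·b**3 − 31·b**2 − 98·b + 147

Among the possible rational roots, b = 7/6 is a root, so (6·b − 7) is a factor; dividing leaves b**2 − 4·b − 21.
The remaining quadratic factors as (b − 7)(b + 3).

(6·b − 7)·(b + 3)·(b − 7)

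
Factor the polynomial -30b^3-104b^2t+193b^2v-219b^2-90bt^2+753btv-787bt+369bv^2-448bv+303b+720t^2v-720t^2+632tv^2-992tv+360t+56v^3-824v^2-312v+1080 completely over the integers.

Group: 5b(-6b^2-10bt+47bv-33b+80tv-80t+8v^2-128v+120) + (9t+7v+9)(-6b^2-10bt+47bv-33b+80tv-80t+8v^2-128v+120); both groups contain (-6b^2-10bt+47bv-33b+80tv-80t+8v^2-128v+120), so (5b+9t+7v+9) is a factor with cofactor -6b^2-10bt+47bv-33b+80tv-80t+8v^2-128v+120.
The cofactor groups again: -6b^2-10bt+47bv-33b+80tv-80t+8v^2-128v+120 = -6b(b-8v+8) + (-10t-v+15)(b-8v+8); both groups contain (b-8v+8), giving -(6b+10t+v-15)(b-8v+8).

-(5b+9t+7v+9)(6b+10t+v-15)(b-8v+8)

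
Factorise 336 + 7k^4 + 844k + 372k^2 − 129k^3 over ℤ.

(7k + 4)(k + 1)(k − 14)(k − 6)

Trying the rational-root candidates, k = 6 is a root, so (k − 6) divides it; the quotient is 7k^3 − 87k^2 − 150k − 56.
Next, k = −4/7 is a root, giving the factor (7k + 4) and quotient k^2 − 13k − 14.
The remaining quadratic factors as (k − 14)(k + 1).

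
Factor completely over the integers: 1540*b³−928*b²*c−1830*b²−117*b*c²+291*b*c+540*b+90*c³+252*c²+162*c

(10*b+3*c)*(11*b−6*c−6)*(14*b−5*c−9)

Group: 11*b*(140*b²−8*b*c−90*b−15*c²−27*c) + (−6*c−6)*(140*b²−8*b*c−90*b−15*c²−27*c); both groups contain (140*b²−8*b*c−90*b−15*c²−27*c), so (11*b−6*c−6) is a factor with cofactor 140*b²−8*b*c−90*b−15*c²−27*c.
The cofactor groups again: 140*b²−8*b*c−90*b−15*c²−27*c = 14*b*(10*b+3*c) + (−5*c−9)*(10*b+3*c); both groups contain (10*b+3*c), giving (14*b−5*c−9)*(10*b+3*c).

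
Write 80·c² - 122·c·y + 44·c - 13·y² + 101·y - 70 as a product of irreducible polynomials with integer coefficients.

(10·c + y - 7)·(8·c - 13·y + 10)

Group: 8·c·(10·c + y - 7) + (-13·y + 10)·(10·c + y - 7); both groups contain (10·c + y - 7).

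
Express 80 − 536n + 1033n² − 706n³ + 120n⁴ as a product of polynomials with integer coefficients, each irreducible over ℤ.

(4n − 1)(5n − 4)(6n − 5)(n − 4)

Testing divisors of the constant over divisors of the leading coefficient, n = 5/6 is a root, giving the factor (6n − 5) and quotient 20n³ − 101n² + 88n − 16.
Then n = 4 is a root, giving the factor (n − 4) and quotient 20n² − 21n + 4.
The remaining quadratic factors as (5n − 4)(4n − 1).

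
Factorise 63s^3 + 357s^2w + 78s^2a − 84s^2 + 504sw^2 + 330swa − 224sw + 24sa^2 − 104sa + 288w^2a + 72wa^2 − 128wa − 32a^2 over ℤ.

(3s + 8w + 2a)(3s + 9w − 4)(7s + 4a)

Group: 7s(9s^2 + 51sw + 6sa − 12s + 72w^2 + 18wa − 32w − 8a) + 4a(9s^2 + 51sw + 6sa − 12s + 72w^2 + 18wa − 32w − 8a); both groups contain (9s^2 + 51sw + 6sa − 12s + 72w^2 + 18wa − 32w − 8a), so (7s + 4a) is a factor with cofactor 9s^2 + 51sw + 6sa − 12s + 72w^2 + 18wa − 32w − 8a.
The cofactor groups again: 9s^2 + 51sw + 6sa − 12s + 72w^2 + 18wa − 32w − 8a = 3s(3s + 9w − 4) + (8w + 2a)(3s + 9w − 4); both groups contain (3s + 9w − 4), giving (3s + 8w + 2a)(3s + 9w − 4).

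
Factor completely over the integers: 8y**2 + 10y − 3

(2y + 3)(4y − 1)

Need a pair with product 8·(−3) = −24 and sum 10: that's −2 and 12.
Split the middle term: 8y**2 − 2y + 12y − 3 = 2y(4y − 1) + 3(4y − 1).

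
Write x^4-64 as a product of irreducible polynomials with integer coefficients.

Substitute u = x^2 to get a quadratic in u, then factor.
x^2-8 is irreducible over ℤ (8 is not a perfect square).
x^2+8 is irreducible over ℤ (always positive, so no real roots).

(x^2+8)*(x^2-8)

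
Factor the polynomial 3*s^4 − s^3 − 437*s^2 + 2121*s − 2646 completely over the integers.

(3*s − 7)*(s + 14)*(s − 3)*(s − 9)

Among the possible rational roots, s = 7/3 is a root, so (3*s − 7) divides it; the quotient is s^3 + 2*s^2 − 141*s + 378.
Then s = 9 is a root, so (s − 9) is a factor; dividing leaves s^2 + 11*s − 42.
The remaining quadratic factors as (s + 14)(s − 3).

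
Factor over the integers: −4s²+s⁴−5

(s²+1)(s²−5)

Substitute u = s² to get a quadratic in u, then factor.
s²+1 is irreducible over ℤ (sum of squares).
s²−5 is irreducible over ℤ (5 is not a perfect square).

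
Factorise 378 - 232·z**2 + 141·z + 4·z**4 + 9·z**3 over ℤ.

(4·z - 7)·(z + 1)·(z + 9)·(z - 6)

Among the possible rational roots, z = 7/4 is a root, so (4·z - 7) is a factor; dividing leaves z**3 + 4·z**2 - 51·z - 54.
Then z = -1 is a root, so (z + 1) divides it; the quotient is z**2 + 3·z - 54.
The remaining quadratic factors as (z - 6)(z + 9).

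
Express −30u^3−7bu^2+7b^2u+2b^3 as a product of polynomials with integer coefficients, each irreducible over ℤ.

(2b+5u)(b+3u)(b−2u)

Group: b(2b^2+11bu+15u^2) − 2u(2b^2+11bu+15u^2); both groups contain (2b^2+11bu+15u^2), so (b−2u) is a factor with cofactor 2b^2+11bu+15u^2.
The cofactor groups again: 2b^2+11bu+15u^2 = 2b(b+3u) + 5u(b+3u); both groups contain (b+3u), giving (2b+5u)(b+3u).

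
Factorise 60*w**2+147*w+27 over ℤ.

3*(4*w+9)*(5*w+1)

Pull out the common factor 3, then factor the remaining trinomial.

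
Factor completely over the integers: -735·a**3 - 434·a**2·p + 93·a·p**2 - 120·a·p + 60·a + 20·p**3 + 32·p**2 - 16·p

Group: 15·a·(-49·a**2 - 42·a·p - 5·p**2 - 8·p + 4) - 4·p·(-49·a**2 - 42·a·p - 5·p**2 - 8·p + 4); both groups contain (-49·a**2 - 42·a·p - 5·p**2 - 8·p + 4), so (15·a - 4·p) is a factor with cofactor -49·a**2 - 42·a·p - 5·p**2 - 8·p + 4.
The cofactor groups again: -49·a**2 - 42·a·p - 5·p**2 - 8·p + 4 = -7·a·(7·a + p + 2) + (-5·p + 2)·(7·a + p + 2); both groups contain (7·a + p + 2), giving -(7·a + 5·p - 2)·(7·a + p + 2).

-(15·a - 4·p)·(7·a + 5·p - 2)·(7·a + p + 2)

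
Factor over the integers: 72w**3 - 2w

2w(6w + 1)(6w - 1)

Every term has a factor of 2w. Then 36w**2 - 1 = (6w)² − (1)².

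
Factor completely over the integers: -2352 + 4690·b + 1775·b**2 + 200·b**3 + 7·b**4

(7·b - 3)·(b + 14)·(b + 7)·(b + 8)

Trying the rational-root candidates, b = 3/7 is a root, so (7·b - 3) is a factor; dividing leaves b**3 + 29·b**2 + 266·b + 784.
Continuing, b = -14 is a root, so (b + 14) divides it; the quotient is b**2 + 15·b + 56.
The remaining quadratic factors as (b + 7)(b + 8).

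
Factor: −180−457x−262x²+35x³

(5x+4)(7x+5)(x−9)

Trying the rational-root candidates, x = −5/7 is a root, giving the factor (7x+5) and quotient 5x²−41x−36.
The remaining quadratic factors as (5x+4)(x−9).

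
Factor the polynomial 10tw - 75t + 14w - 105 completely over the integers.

(2w - 15)(5t + 7)

Group as (10tw - 75t) + (14w - 105) = 5t(2w - 15) + 7(2w - 15).
Both groups share the factor (2w - 15).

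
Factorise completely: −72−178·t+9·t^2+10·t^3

Testing divisors of the constant over divisors of the leading coefficient, t = 4 is a root, so (t−4) is a factor; dividing leaves 10·t^2+49·t+18.
The remaining quadratic factors as (2·t+9)(5·t+2).

(2·t+9)·(5·t+2)·(t−4)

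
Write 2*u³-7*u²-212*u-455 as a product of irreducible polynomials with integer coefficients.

Trying the rational-root candidates, u = 13 is a root, so (u-13) is a factor; dividing leaves 2*u²+19*u+35.
The remaining quadratic factors as (u+7)(2*u+5).

(2*u+5)*(u+7)*(u-13)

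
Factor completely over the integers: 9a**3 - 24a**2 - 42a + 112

Group as (9a**3 - 42a) + (-24a**2 + 112) = 3a(3a**2 - 14) - 8(3a**2 - 14).
Both groups share the factor (3a**2 - 14).

(3a - 8)(3a**2 - 14)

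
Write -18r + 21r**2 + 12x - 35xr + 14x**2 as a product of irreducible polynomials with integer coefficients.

(2x - 3r)(7x - 7r + 6)

Group: 2x(7x - 7r + 6) - 3r(7x - 7r + 6); both groups contain (7x - 7r + 6).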